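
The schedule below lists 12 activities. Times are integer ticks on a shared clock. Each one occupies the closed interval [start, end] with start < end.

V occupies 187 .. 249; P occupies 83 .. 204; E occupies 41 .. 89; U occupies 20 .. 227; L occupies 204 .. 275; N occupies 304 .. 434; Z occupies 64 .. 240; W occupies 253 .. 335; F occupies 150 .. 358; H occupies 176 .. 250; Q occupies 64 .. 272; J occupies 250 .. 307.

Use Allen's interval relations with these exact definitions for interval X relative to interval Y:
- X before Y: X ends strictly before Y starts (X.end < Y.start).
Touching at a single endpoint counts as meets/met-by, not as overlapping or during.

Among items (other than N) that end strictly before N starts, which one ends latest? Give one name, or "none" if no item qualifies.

L

Target N = [304, 434].
E [41, 89] → before → candidate.
F [150, 358] → overlaps → excluded.
H [176, 250] → before → candidate.
J [250, 307] → overlaps → excluded.
L [204, 275] → before → candidate.
P [83, 204] → before → candidate.
Q [64, 272] → before → candidate.
U [20, 227] → before → candidate.
V [187, 249] → before → candidate.
W [253, 335] → overlaps → excluded.
Z [64, 240] → before → candidate.
Among candidates, latest end is 275 → L.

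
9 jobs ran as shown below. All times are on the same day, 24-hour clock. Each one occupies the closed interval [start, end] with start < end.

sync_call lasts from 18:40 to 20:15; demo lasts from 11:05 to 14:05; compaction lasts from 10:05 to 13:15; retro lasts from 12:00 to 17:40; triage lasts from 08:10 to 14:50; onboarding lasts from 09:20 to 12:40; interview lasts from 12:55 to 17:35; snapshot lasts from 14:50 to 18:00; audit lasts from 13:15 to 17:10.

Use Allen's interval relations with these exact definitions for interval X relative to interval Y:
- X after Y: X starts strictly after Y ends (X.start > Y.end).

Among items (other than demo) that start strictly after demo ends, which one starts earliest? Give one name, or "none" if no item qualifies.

snapshot

Target demo = [11:05, 14:05].
audit [13:15, 17:10] → overlapped-by → excluded.
compaction [10:05, 13:15] → overlaps → excluded.
interview [12:55, 17:35] → overlapped-by → excluded.
onboarding [09:20, 12:40] → overlaps → excluded.
retro [12:00, 17:40] → overlapped-by → excluded.
snapshot [14:50, 18:00] → after → candidate.
sync_call [18:40, 20:15] → after → candidate.
triage [08:10, 14:50] → contains → excluded.
Among candidates, earliest start is 14:50 → snapshot.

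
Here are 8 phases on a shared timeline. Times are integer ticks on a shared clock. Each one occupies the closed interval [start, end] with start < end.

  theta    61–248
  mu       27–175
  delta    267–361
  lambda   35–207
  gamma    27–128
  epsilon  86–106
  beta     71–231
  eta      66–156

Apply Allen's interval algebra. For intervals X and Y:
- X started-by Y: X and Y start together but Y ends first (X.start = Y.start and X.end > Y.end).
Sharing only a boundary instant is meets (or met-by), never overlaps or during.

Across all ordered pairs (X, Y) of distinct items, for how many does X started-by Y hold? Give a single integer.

1

Checking all 56 ordered pairs for relation 'started-by'; matching pairs in alphabetical order:
(mu, gamma): mu started-by gamma ✓
Count: 1.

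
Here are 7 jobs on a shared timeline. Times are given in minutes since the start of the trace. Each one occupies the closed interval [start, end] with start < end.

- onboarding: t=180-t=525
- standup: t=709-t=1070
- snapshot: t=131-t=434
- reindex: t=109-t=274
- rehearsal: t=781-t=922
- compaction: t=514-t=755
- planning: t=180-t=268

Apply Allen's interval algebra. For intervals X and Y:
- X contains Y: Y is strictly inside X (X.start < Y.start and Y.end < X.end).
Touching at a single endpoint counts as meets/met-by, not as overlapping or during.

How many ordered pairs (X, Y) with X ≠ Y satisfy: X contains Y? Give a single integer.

3

Checking all 42 ordered pairs for relation 'contains'; matching pairs in alphabetical order:
(reindex, planning): reindex contains planning ✓
(snapshot, planning): snapshot contains planning ✓
(standup, rehearsal): standup contains rehearsal ✓
Count: 3.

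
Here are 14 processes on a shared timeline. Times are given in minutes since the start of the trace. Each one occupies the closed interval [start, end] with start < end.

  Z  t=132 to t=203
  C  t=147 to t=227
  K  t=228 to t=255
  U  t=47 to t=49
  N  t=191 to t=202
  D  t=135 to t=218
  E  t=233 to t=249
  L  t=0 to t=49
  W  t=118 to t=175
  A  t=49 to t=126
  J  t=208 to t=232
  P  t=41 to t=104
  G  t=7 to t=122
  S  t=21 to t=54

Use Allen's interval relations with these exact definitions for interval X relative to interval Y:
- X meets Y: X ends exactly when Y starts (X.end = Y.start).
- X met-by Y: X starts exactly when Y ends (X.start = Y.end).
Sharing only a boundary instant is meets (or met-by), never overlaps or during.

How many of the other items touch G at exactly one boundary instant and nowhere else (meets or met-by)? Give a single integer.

Target G = [t=7, t=122].
A [t=49, t=126] → overlapped-by → no.
C [t=147, t=227] → after → no.
D [t=135, t=218] → after → no.
E [t=233, t=249] → after → no.
J [t=208, t=232] → after → no.
K [t=228, t=255] → after → no.
L [t=0, t=49] → overlaps → no.
N [t=191, t=202] → after → no.
P [t=41, t=104] → during → no.
S [t=21, t=54] → during → no.
U [t=47, t=49] → during → no.
W [t=118, t=175] → overlapped-by → no.
Z [t=132, t=203] → after → no.
Total: 0.

0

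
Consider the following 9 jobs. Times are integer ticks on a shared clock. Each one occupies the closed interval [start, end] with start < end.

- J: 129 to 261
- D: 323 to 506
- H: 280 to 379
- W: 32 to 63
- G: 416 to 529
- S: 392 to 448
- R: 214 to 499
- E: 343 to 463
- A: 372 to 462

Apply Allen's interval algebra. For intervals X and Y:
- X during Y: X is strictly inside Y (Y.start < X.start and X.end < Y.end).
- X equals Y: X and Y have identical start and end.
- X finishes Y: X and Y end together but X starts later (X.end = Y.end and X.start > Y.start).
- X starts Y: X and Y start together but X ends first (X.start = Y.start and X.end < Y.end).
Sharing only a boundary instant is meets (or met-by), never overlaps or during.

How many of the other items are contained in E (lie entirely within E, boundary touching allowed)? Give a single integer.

Target E = [343, 463].
A [372, 462] → during → counts.
D [323, 506] → contains → no.
G [416, 529] → overlapped-by → no.
H [280, 379] → overlaps → no.
J [129, 261] → before → no.
R [214, 499] → contains → no.
S [392, 448] → during → counts.
W [32, 63] → before → no.
Total: 2.

2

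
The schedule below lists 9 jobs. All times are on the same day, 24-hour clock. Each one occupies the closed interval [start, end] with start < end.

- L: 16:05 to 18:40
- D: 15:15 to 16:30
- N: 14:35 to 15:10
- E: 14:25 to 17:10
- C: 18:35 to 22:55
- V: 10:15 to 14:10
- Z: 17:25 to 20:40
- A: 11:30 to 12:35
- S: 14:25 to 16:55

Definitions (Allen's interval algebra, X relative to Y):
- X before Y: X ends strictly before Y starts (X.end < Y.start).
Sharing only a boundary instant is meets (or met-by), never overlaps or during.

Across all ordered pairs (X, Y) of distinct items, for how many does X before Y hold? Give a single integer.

24

Checking all 72 ordered pairs for relation 'before'; matching pairs in alphabetical order:
(A, C): A before C ✓
(A, D): A before D ✓
(A, E): A before E ✓
(A, L): A before L ✓
(A, N): A before N ✓
(A, S): A before S ✓
(A, Z): A before Z ✓
(D, C): D before C ✓
(D, Z): D before Z ✓
(E, C): E before C ✓
(E, Z): E before Z ✓
(N, C): N before C ✓
(N, D): N before D ✓
(N, L): N before L ✓
(N, Z): N before Z ✓
(S, C): S before C ✓
(S, Z): S before Z ✓
(V, C): V before C ✓
(V, D): V before D ✓
(V, E): V before E ✓
(V, L): V before L ✓
(V, N): V before N ✓
(V, S): V before S ✓
(V, Z): V before Z ✓
Count: 24.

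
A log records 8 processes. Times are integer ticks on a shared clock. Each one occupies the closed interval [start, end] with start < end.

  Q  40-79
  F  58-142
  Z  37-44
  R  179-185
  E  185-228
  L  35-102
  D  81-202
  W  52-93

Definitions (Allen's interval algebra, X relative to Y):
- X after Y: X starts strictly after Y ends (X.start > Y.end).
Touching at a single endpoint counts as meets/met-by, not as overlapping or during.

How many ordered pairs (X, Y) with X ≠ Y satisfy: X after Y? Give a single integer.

Checking all 56 ordered pairs for relation 'after'; matching pairs in alphabetical order:
(D, Q): D after Q ✓
(D, Z): D after Z ✓
(E, F): E after F ✓
(E, L): E after L ✓
(E, Q): E after Q ✓
(E, W): E after W ✓
(E, Z): E after Z ✓
(F, Z): F after Z ✓
(R, F): R after F ✓
(R, L): R after L ✓
(R, Q): R after Q ✓
(R, W): R after W ✓
(R, Z): R after Z ✓
(W, Z): W after Z ✓
Count: 14.

14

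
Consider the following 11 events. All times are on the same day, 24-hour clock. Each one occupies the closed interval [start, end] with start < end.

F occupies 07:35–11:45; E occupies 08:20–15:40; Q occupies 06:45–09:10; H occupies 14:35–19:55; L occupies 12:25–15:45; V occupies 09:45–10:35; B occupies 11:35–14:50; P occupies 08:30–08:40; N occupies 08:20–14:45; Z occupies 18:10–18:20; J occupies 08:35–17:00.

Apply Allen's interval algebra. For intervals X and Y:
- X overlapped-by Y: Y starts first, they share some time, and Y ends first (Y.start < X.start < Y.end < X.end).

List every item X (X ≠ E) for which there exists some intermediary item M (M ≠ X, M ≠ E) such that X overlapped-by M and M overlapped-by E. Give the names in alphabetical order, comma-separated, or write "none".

H

Target E = [08:20, 15:40].
Intermediaries M with M overlapped-by E: H, J, L.
Via H — items with X overlapped-by H: none.
Via J — items with X overlapped-by J: H.
Via L — items with X overlapped-by L: H.
Union: H.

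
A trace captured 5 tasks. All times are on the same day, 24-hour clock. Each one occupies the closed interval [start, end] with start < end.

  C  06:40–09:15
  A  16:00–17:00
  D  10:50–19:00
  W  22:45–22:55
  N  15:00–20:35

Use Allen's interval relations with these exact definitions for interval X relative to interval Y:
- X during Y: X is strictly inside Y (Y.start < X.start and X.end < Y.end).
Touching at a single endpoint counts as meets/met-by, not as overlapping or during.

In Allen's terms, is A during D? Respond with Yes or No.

Yes

A = [16:00, 17:00], D = [10:50, 19:00].
Actual relation of A to D: during.
Asked whether 'during' holds → Yes.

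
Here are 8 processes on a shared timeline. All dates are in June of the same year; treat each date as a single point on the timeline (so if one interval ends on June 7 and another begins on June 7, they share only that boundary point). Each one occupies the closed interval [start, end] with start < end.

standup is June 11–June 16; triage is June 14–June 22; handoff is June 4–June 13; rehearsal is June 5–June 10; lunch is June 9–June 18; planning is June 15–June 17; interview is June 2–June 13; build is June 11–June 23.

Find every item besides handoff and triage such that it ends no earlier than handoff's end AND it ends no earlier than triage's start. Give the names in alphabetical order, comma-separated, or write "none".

build, lunch, planning, standup

Conditions: its end is no earlier than handoff's end (X.end >= June 13) AND its end is no earlier than triage's start (X.end >= June 14).
build: end June 23 >= June 13? ✓; end June 23 >= June 14? ✓ → yes.
interview: end June 13 >= June 13? ✓; end June 13 >= June 14? ✗ → no.
lunch: end June 18 >= June 13? ✓; end June 18 >= June 14? ✓ → yes.
planning: end June 17 >= June 13? ✓; end June 17 >= June 14? ✓ → yes.
rehearsal: end June 10 >= June 13? ✗; end June 10 >= June 14? ✗ → no.
standup: end June 16 >= June 13? ✓; end June 16 >= June 14? ✓ → yes.
Result: build, lunch, planning, standup.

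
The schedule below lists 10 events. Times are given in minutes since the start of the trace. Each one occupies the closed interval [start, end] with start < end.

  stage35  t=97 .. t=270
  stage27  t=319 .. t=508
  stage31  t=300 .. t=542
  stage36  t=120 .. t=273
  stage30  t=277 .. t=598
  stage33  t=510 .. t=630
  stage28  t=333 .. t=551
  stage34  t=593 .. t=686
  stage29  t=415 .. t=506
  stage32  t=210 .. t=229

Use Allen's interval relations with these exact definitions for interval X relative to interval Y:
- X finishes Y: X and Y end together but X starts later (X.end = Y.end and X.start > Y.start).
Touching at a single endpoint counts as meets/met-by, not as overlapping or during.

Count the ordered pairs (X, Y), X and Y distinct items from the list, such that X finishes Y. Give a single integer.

Checking all 90 ordered pairs for relation 'finishes'; matching pairs in alphabetical order:
No pair satisfies it.
Count: 0.

0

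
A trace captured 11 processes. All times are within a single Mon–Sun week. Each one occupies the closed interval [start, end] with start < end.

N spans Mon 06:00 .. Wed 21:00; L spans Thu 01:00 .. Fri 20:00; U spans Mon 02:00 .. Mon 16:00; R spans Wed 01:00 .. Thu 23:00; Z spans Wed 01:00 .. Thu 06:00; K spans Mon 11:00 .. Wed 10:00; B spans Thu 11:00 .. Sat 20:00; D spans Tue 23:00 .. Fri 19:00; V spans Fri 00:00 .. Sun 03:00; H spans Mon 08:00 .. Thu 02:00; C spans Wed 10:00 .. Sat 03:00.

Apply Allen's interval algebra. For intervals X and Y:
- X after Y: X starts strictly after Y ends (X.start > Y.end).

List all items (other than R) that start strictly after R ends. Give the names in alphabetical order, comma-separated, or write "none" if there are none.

V

Target R = [Wed 01:00, Thu 23:00].
B [Thu 11:00, Sat 20:00] → overlapped-by → no.
C [Wed 10:00, Sat 03:00] → overlapped-by → no.
D [Tue 23:00, Fri 19:00] → contains → no.
H [Mon 08:00, Thu 02:00] → overlaps → no.
K [Mon 11:00, Wed 10:00] → overlaps → no.
L [Thu 01:00, Fri 20:00] → overlapped-by → no.
N [Mon 06:00, Wed 21:00] → overlaps → no.
U [Mon 02:00, Mon 16:00] → before → no.
V [Fri 00:00, Sun 03:00] → after → yes.
Z [Wed 01:00, Thu 06:00] → starts → no.
Result: V.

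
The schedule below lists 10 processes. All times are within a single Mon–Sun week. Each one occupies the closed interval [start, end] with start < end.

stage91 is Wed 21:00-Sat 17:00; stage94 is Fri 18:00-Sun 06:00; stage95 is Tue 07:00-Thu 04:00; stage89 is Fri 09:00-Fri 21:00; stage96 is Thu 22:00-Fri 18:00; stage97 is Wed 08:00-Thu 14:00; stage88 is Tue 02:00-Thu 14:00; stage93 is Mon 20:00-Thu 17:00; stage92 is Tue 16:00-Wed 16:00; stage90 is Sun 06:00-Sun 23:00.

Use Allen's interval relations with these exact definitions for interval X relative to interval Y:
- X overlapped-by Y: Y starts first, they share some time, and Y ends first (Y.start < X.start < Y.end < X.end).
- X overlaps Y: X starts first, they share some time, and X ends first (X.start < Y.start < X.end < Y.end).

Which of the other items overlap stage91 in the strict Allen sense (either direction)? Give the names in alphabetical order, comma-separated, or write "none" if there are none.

Target stage91 = [Wed 21:00, Sat 17:00].
stage88 [Tue 02:00, Thu 14:00] → overlaps → yes.
stage89 [Fri 09:00, Fri 21:00] → during → no.
stage90 [Sun 06:00, Sun 23:00] → after → no.
stage92 [Tue 16:00, Wed 16:00] → before → no.
stage93 [Mon 20:00, Thu 17:00] → overlaps → yes.
stage94 [Fri 18:00, Sun 06:00] → overlapped-by → yes.
stage95 [Tue 07:00, Thu 04:00] → overlaps → yes.
stage96 [Thu 22:00, Fri 18:00] → during → no.
stage97 [Wed 08:00, Thu 14:00] → overlaps → yes.
Result: stage88, stage93, stage94, stage95, stage97.

stage88, stage93, stage94, stage95, stage97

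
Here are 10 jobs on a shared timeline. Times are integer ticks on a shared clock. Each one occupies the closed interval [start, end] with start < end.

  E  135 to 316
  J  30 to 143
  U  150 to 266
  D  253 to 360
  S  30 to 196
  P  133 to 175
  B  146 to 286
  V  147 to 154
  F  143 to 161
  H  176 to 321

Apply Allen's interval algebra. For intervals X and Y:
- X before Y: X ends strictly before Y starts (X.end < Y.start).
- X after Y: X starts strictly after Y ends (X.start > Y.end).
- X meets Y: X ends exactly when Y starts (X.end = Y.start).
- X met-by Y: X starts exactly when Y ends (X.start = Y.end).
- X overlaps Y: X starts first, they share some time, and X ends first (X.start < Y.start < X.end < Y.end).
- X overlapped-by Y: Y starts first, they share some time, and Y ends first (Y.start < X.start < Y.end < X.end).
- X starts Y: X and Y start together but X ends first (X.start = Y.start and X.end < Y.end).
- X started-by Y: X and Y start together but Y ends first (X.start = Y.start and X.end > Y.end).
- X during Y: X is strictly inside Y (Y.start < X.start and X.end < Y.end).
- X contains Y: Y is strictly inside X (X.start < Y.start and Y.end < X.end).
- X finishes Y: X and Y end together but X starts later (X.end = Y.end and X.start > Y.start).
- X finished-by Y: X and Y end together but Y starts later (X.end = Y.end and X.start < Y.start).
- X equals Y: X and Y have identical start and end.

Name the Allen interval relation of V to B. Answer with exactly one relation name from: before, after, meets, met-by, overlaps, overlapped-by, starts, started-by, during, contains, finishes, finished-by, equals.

during

V = [147, 154]; B = [146, 286].
Compare endpoints: V.start > B.start, V.start < B.end, V.end > B.start, V.end < B.end.
That pattern is 'during'.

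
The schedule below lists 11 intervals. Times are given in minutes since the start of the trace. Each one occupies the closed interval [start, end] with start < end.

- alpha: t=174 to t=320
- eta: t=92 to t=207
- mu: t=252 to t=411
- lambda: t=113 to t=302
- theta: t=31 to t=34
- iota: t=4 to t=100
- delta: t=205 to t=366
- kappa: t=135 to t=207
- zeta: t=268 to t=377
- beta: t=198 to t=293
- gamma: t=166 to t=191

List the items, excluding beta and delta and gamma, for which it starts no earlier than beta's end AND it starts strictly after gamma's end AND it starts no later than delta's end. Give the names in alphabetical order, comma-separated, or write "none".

Conditions: its start is no earlier than beta's end (X.start >= t=293) AND its start is strictly after gamma's end (X.start > t=191) AND its start is no later than delta's end (X.start <= t=366).
alpha: start t=174 >= t=293? ✗; start t=174 > t=191? ✗; start t=174 <= t=366? ✓ → no.
eta: start t=92 >= t=293? ✗; start t=92 > t=191? ✗; start t=92 <= t=366? ✓ → no.
iota: start t=4 >= t=293? ✗; start t=4 > t=191? ✗; start t=4 <= t=366? ✓ → no.
kappa: start t=135 >= t=293? ✗; start t=135 > t=191? ✗; start t=135 <= t=366? ✓ → no.
lambda: start t=113 >= t=293? ✗; start t=113 > t=191? ✗; start t=113 <= t=366? ✓ → no.
mu: start t=252 >= t=293? ✗; start t=252 > t=191? ✓; start t=252 <= t=366? ✓ → no.
theta: start t=31 >= t=293? ✗; start t=31 > t=191? ✗; start t=31 <= t=366? ✓ → no.
zeta: start t=268 >= t=293? ✗; start t=268 > t=191? ✓; start t=268 <= t=366? ✓ → no.
Result: none.

none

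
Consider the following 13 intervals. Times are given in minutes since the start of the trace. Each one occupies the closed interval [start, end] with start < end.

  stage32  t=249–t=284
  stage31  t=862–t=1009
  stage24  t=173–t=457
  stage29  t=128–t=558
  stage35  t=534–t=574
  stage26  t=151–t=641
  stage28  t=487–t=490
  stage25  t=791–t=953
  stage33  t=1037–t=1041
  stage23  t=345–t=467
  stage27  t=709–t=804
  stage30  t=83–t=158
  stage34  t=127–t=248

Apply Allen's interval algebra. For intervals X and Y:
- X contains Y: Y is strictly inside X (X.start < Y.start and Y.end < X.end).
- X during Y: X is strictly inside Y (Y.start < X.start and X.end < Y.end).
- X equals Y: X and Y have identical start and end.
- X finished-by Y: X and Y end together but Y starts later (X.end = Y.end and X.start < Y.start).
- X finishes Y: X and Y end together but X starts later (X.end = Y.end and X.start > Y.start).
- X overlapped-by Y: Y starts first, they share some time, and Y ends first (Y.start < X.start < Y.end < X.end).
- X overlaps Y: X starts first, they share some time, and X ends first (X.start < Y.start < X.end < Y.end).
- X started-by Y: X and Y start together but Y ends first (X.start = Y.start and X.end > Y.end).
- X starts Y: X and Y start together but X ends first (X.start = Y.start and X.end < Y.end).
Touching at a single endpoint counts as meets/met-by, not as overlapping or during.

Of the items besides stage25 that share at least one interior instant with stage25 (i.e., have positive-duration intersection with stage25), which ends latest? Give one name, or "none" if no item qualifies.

Target stage25 = [t=791, t=953].
stage23 [t=345, t=467] → before → excluded.
stage24 [t=173, t=457] → before → excluded.
stage26 [t=151, t=641] → before → excluded.
stage27 [t=709, t=804] → overlaps → candidate.
stage28 [t=487, t=490] → before → excluded.
stage29 [t=128, t=558] → before → excluded.
stage30 [t=83, t=158] → before → excluded.
stage31 [t=862, t=1009] → overlapped-by → candidate.
stage32 [t=249, t=284] → before → excluded.
stage33 [t=1037, t=1041] → after → excluded.
stage34 [t=127, t=248] → before → excluded.
stage35 [t=534, t=574] → before → excluded.
Among candidates, latest end is t=1009 → stage31.

stage31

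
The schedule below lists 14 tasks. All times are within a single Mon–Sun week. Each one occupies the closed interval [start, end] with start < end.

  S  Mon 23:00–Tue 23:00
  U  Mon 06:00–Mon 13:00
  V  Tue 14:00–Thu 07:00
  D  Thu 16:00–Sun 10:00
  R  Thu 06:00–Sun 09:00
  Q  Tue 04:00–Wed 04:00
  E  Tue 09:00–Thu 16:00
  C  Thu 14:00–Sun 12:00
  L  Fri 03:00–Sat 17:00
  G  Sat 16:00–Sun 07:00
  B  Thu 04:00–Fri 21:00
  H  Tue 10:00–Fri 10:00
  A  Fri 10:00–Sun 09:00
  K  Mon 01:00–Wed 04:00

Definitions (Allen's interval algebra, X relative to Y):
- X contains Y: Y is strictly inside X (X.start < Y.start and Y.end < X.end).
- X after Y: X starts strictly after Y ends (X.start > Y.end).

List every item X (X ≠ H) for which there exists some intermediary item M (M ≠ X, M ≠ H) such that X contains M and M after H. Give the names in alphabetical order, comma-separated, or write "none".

A, C, D, R

Target H = [Tue 10:00, Fri 10:00].
Intermediaries M with M after H: G.
Via G — items with X contains G: A, C, D, R.
Union: A, C, D, R.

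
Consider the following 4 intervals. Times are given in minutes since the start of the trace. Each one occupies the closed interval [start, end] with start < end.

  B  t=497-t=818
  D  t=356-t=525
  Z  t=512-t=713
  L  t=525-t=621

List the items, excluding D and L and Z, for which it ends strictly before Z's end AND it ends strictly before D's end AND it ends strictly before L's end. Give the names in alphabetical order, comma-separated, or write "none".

Conditions: its end is strictly before Z's end (X.end < t=713) AND its end is strictly before D's end (X.end < t=525) AND its end is strictly before L's end (X.end < t=621).
B: end t=818 < t=713? ✗; end t=818 < t=525? ✗; end t=818 < t=621? ✗ → no.
Result: none.

none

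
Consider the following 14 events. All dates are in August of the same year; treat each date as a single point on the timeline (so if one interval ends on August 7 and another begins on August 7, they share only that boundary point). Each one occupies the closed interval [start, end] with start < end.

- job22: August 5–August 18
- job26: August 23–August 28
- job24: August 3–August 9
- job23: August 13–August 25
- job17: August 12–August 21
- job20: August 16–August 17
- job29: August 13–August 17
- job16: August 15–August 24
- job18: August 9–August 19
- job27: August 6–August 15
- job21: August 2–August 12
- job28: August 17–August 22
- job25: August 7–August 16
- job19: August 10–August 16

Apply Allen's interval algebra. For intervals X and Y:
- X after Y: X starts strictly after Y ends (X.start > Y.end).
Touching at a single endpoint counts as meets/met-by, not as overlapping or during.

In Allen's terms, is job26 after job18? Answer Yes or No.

job26 = [August 23, August 28], job18 = [August 9, August 19].
Actual relation of job26 to job18: after.
Asked whether 'after' holds → Yes.

Yes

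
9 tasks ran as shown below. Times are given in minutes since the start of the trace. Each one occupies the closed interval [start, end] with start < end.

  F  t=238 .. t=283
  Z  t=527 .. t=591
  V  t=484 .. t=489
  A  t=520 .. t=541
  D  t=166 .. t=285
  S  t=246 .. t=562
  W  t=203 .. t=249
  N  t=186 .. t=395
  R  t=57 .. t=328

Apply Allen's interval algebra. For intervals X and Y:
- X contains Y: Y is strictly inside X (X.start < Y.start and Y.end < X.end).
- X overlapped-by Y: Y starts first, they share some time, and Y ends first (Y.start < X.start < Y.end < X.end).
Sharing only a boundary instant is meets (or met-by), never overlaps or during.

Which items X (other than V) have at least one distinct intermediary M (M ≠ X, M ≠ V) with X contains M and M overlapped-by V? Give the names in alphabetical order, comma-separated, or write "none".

Target V = [t=484, t=489].
Intermediaries M with M overlapped-by V: none.
Union: none.

none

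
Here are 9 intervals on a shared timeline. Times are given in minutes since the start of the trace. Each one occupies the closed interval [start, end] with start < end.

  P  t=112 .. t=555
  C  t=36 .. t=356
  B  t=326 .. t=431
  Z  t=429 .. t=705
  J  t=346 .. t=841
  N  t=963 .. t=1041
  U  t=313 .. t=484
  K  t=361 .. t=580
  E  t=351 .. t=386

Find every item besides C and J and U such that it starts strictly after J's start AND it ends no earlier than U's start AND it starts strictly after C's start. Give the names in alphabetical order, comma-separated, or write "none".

E, K, N, Z

Conditions: its start is strictly after J's start (X.start > t=346) AND its end is no earlier than U's start (X.end >= t=313) AND its start is strictly after C's start (X.start > t=36).
B: start t=326 > t=346? ✗; end t=431 >= t=313? ✓; start t=326 > t=36? ✓ → no.
E: start t=351 > t=346? ✓; end t=386 >= t=313? ✓; start t=351 > t=36? ✓ → yes.
K: start t=361 > t=346? ✓; end t=580 >= t=313? ✓; start t=361 > t=36? ✓ → yes.
N: start t=963 > t=346? ✓; end t=1041 >= t=313? ✓; start t=963 > t=36? ✓ → yes.
P: start t=112 > t=346? ✗; end t=555 >= t=313? ✓; start t=112 > t=36? ✓ → no.
Z: start t=429 > t=346? ✓; end t=705 >= t=313? ✓; start t=429 > t=36? ✓ → yes.
Result: E, K, N, Z.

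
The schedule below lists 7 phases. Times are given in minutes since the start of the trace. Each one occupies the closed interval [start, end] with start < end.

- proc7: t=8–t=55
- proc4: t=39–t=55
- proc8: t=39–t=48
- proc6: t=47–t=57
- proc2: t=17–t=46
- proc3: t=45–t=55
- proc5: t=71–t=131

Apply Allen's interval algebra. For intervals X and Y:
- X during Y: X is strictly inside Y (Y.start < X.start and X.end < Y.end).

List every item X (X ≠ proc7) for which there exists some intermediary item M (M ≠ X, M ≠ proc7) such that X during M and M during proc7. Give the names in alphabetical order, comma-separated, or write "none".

Target proc7 = [t=8, t=55].
Intermediaries M with M during proc7: proc2, proc8.
Via proc2 — items with X during proc2: none.
Via proc8 — items with X during proc8: none.
Union: none.

none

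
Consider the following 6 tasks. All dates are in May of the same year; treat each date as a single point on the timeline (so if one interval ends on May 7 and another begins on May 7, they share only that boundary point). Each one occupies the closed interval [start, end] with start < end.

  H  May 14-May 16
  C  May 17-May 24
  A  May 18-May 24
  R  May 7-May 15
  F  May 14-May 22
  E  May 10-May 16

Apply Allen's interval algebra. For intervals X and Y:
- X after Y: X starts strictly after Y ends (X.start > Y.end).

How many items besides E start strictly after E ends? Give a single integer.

Target E = [May 10, May 16].
A [May 18, May 24] → after → counts.
C [May 17, May 24] → after → counts.
F [May 14, May 22] → overlapped-by → no.
H [May 14, May 16] → finishes → no.
R [May 7, May 15] → overlaps → no.
Total: 2.

2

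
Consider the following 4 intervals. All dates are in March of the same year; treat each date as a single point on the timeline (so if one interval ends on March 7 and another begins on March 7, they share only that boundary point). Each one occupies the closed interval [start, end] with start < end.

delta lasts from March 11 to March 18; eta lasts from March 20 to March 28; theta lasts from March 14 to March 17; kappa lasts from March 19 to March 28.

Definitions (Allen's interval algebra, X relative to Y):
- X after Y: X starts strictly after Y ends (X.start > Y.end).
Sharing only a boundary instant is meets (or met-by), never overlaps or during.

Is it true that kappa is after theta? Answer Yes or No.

Yes

kappa = [March 19, March 28], theta = [March 14, March 17].
Actual relation of kappa to theta: after.
Asked whether 'after' holds → Yes.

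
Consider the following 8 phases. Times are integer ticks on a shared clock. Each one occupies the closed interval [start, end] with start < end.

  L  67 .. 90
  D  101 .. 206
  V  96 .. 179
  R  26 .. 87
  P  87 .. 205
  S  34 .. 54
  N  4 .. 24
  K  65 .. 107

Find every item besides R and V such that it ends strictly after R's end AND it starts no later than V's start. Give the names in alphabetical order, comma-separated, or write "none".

Conditions: its end is strictly after R's end (X.end > 87) AND its start is no later than V's start (X.start <= 96).
D: end 206 > 87? ✓; start 101 <= 96? ✗ → no.
K: end 107 > 87? ✓; start 65 <= 96? ✓ → yes.
L: end 90 > 87? ✓; start 67 <= 96? ✓ → yes.
N: end 24 > 87? ✗; start 4 <= 96? ✓ → no.
P: end 205 > 87? ✓; start 87 <= 96? ✓ → yes.
S: end 54 > 87? ✗; start 34 <= 96? ✓ → no.
Result: K, L, P.

K, L, P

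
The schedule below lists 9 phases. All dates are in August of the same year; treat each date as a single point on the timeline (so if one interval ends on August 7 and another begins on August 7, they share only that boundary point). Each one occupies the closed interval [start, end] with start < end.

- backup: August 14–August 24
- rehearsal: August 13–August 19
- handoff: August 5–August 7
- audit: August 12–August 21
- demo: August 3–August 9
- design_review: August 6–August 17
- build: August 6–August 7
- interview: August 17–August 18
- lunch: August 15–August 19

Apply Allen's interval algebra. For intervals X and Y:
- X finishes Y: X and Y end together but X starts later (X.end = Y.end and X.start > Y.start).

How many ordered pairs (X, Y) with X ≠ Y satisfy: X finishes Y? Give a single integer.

2

Checking all 72 ordered pairs for relation 'finishes'; matching pairs in alphabetical order:
(build, handoff): build finishes handoff ✓
(lunch, rehearsal): lunch finishes rehearsal ✓
Count: 2.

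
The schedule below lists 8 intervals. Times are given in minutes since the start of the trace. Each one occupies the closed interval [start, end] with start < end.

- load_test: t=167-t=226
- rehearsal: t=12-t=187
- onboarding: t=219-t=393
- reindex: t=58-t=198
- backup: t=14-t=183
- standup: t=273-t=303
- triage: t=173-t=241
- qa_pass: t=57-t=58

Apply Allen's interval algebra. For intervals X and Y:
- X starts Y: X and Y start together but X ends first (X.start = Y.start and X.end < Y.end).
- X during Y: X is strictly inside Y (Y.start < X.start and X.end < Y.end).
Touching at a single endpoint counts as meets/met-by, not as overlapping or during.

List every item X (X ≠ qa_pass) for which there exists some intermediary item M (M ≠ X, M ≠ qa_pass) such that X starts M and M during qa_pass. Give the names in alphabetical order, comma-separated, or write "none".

Target qa_pass = [t=57, t=58].
Intermediaries M with M during qa_pass: none.
Union: none.

none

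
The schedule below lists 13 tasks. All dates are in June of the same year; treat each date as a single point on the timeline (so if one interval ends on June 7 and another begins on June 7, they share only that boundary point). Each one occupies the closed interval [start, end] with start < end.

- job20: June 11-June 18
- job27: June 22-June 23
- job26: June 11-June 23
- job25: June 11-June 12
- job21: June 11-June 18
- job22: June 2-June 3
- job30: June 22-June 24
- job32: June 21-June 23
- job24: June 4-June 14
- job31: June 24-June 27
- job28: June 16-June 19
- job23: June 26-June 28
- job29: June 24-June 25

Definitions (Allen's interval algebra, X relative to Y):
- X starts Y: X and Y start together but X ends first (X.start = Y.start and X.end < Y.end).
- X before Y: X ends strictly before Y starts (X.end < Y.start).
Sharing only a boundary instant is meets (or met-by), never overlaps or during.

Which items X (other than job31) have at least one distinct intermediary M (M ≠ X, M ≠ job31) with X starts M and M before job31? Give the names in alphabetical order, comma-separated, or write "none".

Target job31 = [June 24, June 27].
Intermediaries M with M before job31: job20, job21, job22, job24, job25, job26, job27, job28, job32.
Via job20 — items with X starts job20: job25.
Via job21 — items with X starts job21: job25.
Via job22 — items with X starts job22: none.
Via job24 — items with X starts job24: none.
Via job25 — items with X starts job25: none.
Via job26 — items with X starts job26: job20, job21, job25.
Via job27 — items with X starts job27: none.
Via job28 — items with X starts job28: none.
Via job32 — items with X starts job32: none.
Union: job20, job21, job25.

job20, job21, job25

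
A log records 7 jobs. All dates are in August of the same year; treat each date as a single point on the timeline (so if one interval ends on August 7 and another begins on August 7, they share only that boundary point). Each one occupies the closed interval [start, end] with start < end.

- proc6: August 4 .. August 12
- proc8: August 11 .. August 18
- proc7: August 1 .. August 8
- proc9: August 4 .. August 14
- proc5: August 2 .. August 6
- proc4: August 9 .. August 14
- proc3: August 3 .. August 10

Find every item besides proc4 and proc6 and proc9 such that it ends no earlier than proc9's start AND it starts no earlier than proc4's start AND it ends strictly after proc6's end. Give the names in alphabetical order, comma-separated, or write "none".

Conditions: its end is no earlier than proc9's start (X.end >= August 4) AND its start is no earlier than proc4's start (X.start >= August 9) AND its end is strictly after proc6's end (X.end > August 12).
proc3: end August 10 >= August 4? ✓; start August 3 >= August 9? ✗; end August 10 > August 12? ✗ → no.
proc5: end August 6 >= August 4? ✓; start August 2 >= August 9? ✗; end August 6 > August 12? ✗ → no.
proc7: end August 8 >= August 4? ✓; start August 1 >= August 9? ✗; end August 8 > August 12? ✗ → no.
proc8: end August 18 >= August 4? ✓; start August 11 >= August 9? ✓; end August 18 > August 12? ✓ → yes.
Result: proc8.

proc8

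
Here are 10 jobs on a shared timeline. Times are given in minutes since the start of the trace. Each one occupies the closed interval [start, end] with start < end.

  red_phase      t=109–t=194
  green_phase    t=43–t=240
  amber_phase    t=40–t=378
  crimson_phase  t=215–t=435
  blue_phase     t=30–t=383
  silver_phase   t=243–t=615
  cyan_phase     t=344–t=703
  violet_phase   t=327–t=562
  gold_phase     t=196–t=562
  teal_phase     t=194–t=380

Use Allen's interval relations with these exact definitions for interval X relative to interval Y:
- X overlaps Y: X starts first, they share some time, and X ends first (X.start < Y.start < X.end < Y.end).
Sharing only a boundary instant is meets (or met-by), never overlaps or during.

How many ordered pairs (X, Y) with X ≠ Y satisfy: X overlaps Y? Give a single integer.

26

Checking all 90 ordered pairs for relation 'overlaps'; matching pairs in alphabetical order:
(amber_phase, crimson_phase): amber_phase overlaps crimson_phase ✓
(amber_phase, cyan_phase): amber_phase overlaps cyan_phase ✓
(amber_phase, gold_phase): amber_phase overlaps gold_phase ✓
(amber_phase, silver_phase): amber_phase overlaps silver_phase ✓
(amber_phase, teal_phase): amber_phase overlaps teal_phase ✓
(amber_phase, violet_phase): amber_phase overlaps violet_phase ✓
(blue_phase, crimson_phase): blue_phase overlaps crimson_phase ✓
(blue_phase, cyan_phase): blue_phase overlaps cyan_phase ✓
(blue_phase, gold_phase): blue_phase overlaps gold_phase ✓
(blue_phase, silver_phase): blue_phase overlaps silver_phase ✓
(blue_phase, violet_phase): blue_phase overlaps violet_phase ✓
(crimson_phase, cyan_phase): crimson_phase overlaps cyan_phase ✓
(crimson_phase, silver_phase): crimson_phase overlaps silver_phase ✓
(crimson_phase, violet_phase): crimson_phase overlaps violet_phase ✓
(gold_phase, cyan_phase): gold_phase overlaps cyan_phase ✓
(gold_phase, silver_phase): gold_phase overlaps silver_phase ✓
(green_phase, crimson_phase): green_phase overlaps crimson_phase ✓
(green_phase, gold_phase): green_phase overlaps gold_phase ✓
(green_phase, teal_phase): green_phase overlaps teal_phase ✓
(silver_phase, cyan_phase): silver_phase overlaps cyan_phase ✓
(teal_phase, crimson_phase): teal_phase overlaps crimson_phase ✓
(teal_phase, cyan_phase): teal_phase overlaps cyan_phase ✓
(teal_phase, gold_phase): teal_phase overlaps gold_phase ✓
(teal_phase, silver_phase): teal_phase overlaps silver_phase ✓
... plus 2 further pairs not listed.
Count: 26.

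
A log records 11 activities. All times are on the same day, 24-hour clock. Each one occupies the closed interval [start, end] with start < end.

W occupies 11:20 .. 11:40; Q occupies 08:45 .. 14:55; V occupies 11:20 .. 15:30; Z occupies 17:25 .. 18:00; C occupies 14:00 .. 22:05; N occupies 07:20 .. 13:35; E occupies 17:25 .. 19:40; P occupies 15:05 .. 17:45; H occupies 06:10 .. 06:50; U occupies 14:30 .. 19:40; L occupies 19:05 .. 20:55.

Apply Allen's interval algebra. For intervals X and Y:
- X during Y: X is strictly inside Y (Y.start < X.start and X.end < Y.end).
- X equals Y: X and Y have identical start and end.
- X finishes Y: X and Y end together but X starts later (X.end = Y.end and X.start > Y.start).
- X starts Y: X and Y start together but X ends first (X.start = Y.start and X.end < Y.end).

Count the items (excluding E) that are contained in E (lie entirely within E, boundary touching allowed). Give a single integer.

1

Target E = [17:25, 19:40].
C [14:00, 22:05] → contains → no.
H [06:10, 06:50] → before → no.
L [19:05, 20:55] → overlapped-by → no.
N [07:20, 13:35] → before → no.
P [15:05, 17:45] → overlaps → no.
Q [08:45, 14:55] → before → no.
U [14:30, 19:40] → finished-by → no.
V [11:20, 15:30] → before → no.
W [11:20, 11:40] → before → no.
Z [17:25, 18:00] → starts → counts.
Total: 1.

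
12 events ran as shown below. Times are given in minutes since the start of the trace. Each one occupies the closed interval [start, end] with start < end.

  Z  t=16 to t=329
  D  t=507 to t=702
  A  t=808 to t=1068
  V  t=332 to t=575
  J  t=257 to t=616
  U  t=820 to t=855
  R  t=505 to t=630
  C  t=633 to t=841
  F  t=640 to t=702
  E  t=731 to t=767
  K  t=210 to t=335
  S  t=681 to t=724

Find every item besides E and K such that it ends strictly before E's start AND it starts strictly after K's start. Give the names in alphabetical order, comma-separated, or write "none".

Conditions: its end is strictly before E's start (X.end < t=731) AND its start is strictly after K's start (X.start > t=210).
A: end t=1068 < t=731? ✗; start t=808 > t=210? ✓ → no.
C: end t=841 < t=731? ✗; start t=633 > t=210? ✓ → no.
D: end t=702 < t=731? ✓; start t=507 > t=210? ✓ → yes.
F: end t=702 < t=731? ✓; start t=640 > t=210? ✓ → yes.
J: end t=616 < t=731? ✓; start t=257 > t=210? ✓ → yes.
R: end t=630 < t=731? ✓; start t=505 > t=210? ✓ → yes.
S: end t=724 < t=731? ✓; start t=681 > t=210? ✓ → yes.
U: end t=855 < t=731? ✗; start t=820 > t=210? ✓ → no.
V: end t=575 < t=731? ✓; start t=332 > t=210? ✓ → yes.
Z: end t=329 < t=731? ✓; start t=16 > t=210? ✗ → no.
Result: D, F, J, R, S, V.

D, F, J, R, S, V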